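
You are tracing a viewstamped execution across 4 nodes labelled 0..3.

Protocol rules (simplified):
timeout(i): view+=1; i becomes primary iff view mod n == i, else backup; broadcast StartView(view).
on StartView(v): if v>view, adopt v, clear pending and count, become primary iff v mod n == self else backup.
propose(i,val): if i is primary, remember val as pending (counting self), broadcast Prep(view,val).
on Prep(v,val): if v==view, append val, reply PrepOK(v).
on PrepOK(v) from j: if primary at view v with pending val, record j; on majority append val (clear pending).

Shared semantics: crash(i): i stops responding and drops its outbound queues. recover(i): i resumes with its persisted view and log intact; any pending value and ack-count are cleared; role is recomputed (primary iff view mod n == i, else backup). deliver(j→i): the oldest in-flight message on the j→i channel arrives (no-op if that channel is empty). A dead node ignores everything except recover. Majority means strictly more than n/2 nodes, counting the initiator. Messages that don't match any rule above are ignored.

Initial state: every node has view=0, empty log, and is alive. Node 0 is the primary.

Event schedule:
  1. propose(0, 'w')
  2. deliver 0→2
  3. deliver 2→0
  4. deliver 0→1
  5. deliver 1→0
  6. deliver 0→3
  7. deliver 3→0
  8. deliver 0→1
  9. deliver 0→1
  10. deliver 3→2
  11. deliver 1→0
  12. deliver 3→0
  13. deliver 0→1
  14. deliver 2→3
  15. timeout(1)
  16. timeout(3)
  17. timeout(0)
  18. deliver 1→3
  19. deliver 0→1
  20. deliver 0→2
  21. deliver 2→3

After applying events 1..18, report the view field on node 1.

after 1 — propose(0,'w'): ·
after 2 — deliver 0→2: n2:back/v0/[w]
after 3 — deliver 2→0: ·
after 4 — deliver 0→1: n1:back/v0/[w]
after 5 — deliver 1→0: n0:prim/v0/[w]
after 6 — deliver 0→3: n3:back/v0/[w]
after 7 — deliver 3→0: ·
after 8 — deliver 0→1: ·
after 9 — deliver 0→1: ·
after 10 — deliver 3→2: ·
after 11 — deliver 1→0: ·
after 12 — deliver 3→0: ·
after 13 — deliver 0→1: ·
after 14 — deliver 2→3: ·
after 15 — timeout(1): n1:prim/v1/[w]
after 16 — timeout(3): n3:back/v1/[w]
after 17 — timeout(0): n0:back/v1/[w]
after 18 — deliver 1→3: ·

1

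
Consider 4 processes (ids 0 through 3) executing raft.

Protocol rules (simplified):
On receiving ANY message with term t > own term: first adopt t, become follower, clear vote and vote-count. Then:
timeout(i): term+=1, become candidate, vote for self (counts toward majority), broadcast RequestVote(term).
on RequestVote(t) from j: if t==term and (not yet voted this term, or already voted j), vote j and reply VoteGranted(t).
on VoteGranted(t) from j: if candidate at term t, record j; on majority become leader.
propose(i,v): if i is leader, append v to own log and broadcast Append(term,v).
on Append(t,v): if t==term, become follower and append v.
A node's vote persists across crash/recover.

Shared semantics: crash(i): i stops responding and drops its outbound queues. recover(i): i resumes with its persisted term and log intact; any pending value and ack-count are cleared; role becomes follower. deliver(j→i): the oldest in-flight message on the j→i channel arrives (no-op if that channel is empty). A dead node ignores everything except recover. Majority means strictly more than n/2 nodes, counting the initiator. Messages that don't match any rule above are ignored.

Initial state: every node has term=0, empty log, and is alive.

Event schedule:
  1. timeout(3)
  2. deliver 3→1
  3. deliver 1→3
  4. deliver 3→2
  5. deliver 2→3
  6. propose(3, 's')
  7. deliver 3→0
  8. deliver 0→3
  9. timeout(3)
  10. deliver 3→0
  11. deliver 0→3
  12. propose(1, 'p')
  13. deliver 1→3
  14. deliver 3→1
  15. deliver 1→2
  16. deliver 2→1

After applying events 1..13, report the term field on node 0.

1

e1 timeout(3): 3[cand,t=1,-]
e2 deliver 3→1: 1[foll,t=1,-]
e3 deliver 1→3: ·
e4 deliver 3→2: 2[foll,t=1,-]
e5 deliver 2→3: 3[lead,t=1,-]
e6 propose(3,'s'): 3[lead,t=1,s]
e7 deliver 3→0: 0[foll,t=1,-]
e8 deliver 0→3: ·
e9 timeout(3): 3[cand,t=2,s]
e10 deliver 3→0: 0[foll,t=1,s]
e11 deliver 0→3: ·
e12 propose(1,'p'): ·
e13 deliver 1→3: ·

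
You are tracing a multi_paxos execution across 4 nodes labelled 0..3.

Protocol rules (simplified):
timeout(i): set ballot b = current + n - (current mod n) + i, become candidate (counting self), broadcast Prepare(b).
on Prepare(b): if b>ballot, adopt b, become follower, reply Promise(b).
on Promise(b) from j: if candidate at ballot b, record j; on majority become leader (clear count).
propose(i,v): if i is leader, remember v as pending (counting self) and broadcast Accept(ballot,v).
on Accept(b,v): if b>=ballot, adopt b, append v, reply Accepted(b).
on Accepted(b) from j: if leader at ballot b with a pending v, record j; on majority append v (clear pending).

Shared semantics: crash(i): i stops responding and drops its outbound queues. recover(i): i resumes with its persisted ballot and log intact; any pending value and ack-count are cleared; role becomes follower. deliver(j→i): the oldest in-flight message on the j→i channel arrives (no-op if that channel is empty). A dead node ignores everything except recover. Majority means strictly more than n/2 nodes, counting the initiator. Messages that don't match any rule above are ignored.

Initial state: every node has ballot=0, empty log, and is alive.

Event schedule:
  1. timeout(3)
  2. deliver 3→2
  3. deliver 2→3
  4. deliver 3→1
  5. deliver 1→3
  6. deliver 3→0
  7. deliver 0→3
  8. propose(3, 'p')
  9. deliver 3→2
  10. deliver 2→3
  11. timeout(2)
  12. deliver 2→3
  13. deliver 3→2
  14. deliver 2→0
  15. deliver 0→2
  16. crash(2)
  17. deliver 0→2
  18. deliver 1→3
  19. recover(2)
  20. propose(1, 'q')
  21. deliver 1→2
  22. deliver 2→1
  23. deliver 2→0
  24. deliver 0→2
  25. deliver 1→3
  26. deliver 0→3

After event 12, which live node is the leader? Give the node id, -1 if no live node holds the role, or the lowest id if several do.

[1] timeout(3) → N3(cand b7 [-])
[2] deliver 3→2 → N2(foll b7 [-])
[3] deliver 2→3 → ∅
[4] deliver 3→1 → N1(foll b7 [-])
[5] deliver 1→3 → N3(lead b7 [-])
[6] deliver 3→0 → N0(foll b7 [-])
[7] deliver 0→3 → ∅
[8] propose(3,'p') → ∅
[9] deliver 3→2 → N2(foll b7 [p])
[10] deliver 2→3 → ∅
[11] timeout(2) → N2(cand b10 [p])
[12] deliver 2→3 → N3(foll b10 [-])

-1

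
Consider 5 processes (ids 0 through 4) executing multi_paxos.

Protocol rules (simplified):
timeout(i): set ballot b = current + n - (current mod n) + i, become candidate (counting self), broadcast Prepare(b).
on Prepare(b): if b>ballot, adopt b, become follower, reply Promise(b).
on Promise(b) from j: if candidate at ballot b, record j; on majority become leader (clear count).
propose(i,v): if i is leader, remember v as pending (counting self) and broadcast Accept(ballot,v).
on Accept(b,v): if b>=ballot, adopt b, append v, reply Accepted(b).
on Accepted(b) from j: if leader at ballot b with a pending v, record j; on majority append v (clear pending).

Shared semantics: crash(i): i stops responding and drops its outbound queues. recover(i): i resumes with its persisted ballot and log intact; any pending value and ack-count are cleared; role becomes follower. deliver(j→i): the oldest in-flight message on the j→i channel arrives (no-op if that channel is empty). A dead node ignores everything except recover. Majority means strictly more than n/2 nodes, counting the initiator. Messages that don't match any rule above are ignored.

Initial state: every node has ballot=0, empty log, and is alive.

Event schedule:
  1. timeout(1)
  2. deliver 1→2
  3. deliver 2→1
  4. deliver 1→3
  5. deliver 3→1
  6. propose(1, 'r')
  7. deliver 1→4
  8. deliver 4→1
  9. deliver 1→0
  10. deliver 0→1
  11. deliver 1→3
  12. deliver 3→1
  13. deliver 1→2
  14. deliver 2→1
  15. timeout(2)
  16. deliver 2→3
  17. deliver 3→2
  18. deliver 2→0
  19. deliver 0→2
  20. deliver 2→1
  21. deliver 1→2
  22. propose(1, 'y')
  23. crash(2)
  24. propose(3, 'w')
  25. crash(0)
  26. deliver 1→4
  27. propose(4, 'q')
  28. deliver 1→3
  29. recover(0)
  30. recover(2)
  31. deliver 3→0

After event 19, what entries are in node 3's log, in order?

after 1 — timeout(1): n1:cand/b6/[-]
after 2 — deliver 1→2: n2:foll/b6/[-]
after 3 — deliver 2→1: ·
after 4 — deliver 1→3: n3:foll/b6/[-]
after 5 — deliver 3→1: n1:lead/b6/[-]
after 6 — propose(1,'r'): ·
after 7 — deliver 1→4: n4:foll/b6/[-]
after 8 — deliver 4→1: ·
after 9 — deliver 1→0: n0:foll/b6/[-]
after 10 — deliver 0→1: ·
after 11 — deliver 1→3: n3:foll/b6/[r]
after 12 — deliver 3→1: ·
after 13 — deliver 1→2: n2:foll/b6/[r]
after 14 — deliver 2→1: n1:lead/b6/[r]
after 15 — timeout(2): n2:cand/b12/[r]
after 16 — deliver 2→3: n3:foll/b12/[r]
after 17 — deliver 3→2: ·
after 18 — deliver 2→0: n0:foll/b12/[-]
after 19 — deliver 0→2: n2:lead/b12/[r]

r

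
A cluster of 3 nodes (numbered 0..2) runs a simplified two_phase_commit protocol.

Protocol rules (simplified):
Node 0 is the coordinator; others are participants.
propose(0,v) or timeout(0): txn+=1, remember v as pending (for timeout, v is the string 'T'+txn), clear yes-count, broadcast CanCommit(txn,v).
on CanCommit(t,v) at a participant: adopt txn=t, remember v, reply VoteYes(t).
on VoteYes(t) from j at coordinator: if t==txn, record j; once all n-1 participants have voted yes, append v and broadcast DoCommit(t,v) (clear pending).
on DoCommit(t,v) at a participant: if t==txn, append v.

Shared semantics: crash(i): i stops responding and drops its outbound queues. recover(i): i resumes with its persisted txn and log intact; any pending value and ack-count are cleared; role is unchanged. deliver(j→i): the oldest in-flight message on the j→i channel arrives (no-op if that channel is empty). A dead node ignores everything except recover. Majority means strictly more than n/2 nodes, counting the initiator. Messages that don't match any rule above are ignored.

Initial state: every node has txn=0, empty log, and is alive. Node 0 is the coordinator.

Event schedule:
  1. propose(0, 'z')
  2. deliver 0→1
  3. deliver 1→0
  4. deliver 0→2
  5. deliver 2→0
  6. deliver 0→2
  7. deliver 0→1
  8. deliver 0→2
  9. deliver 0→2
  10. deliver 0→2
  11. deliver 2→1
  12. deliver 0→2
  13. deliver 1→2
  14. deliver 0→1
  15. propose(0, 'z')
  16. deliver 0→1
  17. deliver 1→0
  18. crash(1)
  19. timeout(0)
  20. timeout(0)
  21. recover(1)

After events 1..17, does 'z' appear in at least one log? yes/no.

yes

1. propose(0,'z'):  <0:coor t1 ->
2. deliver 0→1:  <1:part t1 ->
3. deliver 1→0:  nop
4. deliver 0→2:  <2:part t1 ->
5. deliver 2→0:  <0:coor t1 z>
6. deliver 0→2:  <2:part t1 z>
7. deliver 0→1:  <1:part t1 z>
8. deliver 0→2:  nop
9. deliver 0→2:  nop
10. deliver 0→2:  nop
11. deliver 2→1:  nop
12. deliver 0→2:  nop
13. deliver 1→2:  nop
14. deliver 0→1:  nop
15. propose(0,'z'):  <0:coor t2 z>
16. deliver 0→1:  <1:part t2 z>
17. deliver 1→0:  nop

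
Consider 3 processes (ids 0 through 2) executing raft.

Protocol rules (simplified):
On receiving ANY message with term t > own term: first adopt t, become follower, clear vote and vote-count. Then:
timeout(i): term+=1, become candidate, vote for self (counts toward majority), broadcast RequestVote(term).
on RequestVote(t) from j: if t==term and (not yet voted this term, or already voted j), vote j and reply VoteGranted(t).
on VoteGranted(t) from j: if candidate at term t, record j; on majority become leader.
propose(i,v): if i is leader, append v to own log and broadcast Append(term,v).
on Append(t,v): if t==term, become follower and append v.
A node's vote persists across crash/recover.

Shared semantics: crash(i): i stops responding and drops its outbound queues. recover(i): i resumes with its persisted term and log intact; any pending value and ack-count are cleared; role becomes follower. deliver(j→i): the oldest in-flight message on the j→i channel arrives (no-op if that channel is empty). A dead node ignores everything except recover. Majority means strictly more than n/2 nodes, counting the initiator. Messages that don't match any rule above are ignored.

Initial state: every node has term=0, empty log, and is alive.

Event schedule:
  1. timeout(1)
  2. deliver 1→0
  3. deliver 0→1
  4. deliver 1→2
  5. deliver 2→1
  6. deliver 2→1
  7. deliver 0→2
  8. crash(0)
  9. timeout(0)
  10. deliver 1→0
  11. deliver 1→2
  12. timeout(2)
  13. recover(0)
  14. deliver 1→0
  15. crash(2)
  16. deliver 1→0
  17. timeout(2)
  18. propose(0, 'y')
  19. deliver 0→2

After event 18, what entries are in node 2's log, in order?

empty

after 1 — timeout(1): n1:cand/t1/[-]
after 2 — deliver 1→0: n0:foll/t1/[-]
after 3 — deliver 0→1: n1:lead/t1/[-]
after 4 — deliver 1→2: n2:foll/t1/[-]
after 5 — deliver 2→1: ·
after 6 — deliver 2→1: ·
after 7 — deliver 0→2: ·
after 8 — crash(0): n0:✗foll/t1/[-]
after 9 — timeout(0): ·
after 10 — deliver 1→0: ·
after 11 — deliver 1→2: ·
after 12 — timeout(2): n2:cand/t2/[-]
after 13 — recover(0): n0:foll/t1/[-]
after 14 — deliver 1→0: ·
after 15 — crash(2): n2:✗cand/t2/[-]
after 16 — deliver 1→0: ·
after 17 — timeout(2): ·
after 18 — propose(0,'y'): ·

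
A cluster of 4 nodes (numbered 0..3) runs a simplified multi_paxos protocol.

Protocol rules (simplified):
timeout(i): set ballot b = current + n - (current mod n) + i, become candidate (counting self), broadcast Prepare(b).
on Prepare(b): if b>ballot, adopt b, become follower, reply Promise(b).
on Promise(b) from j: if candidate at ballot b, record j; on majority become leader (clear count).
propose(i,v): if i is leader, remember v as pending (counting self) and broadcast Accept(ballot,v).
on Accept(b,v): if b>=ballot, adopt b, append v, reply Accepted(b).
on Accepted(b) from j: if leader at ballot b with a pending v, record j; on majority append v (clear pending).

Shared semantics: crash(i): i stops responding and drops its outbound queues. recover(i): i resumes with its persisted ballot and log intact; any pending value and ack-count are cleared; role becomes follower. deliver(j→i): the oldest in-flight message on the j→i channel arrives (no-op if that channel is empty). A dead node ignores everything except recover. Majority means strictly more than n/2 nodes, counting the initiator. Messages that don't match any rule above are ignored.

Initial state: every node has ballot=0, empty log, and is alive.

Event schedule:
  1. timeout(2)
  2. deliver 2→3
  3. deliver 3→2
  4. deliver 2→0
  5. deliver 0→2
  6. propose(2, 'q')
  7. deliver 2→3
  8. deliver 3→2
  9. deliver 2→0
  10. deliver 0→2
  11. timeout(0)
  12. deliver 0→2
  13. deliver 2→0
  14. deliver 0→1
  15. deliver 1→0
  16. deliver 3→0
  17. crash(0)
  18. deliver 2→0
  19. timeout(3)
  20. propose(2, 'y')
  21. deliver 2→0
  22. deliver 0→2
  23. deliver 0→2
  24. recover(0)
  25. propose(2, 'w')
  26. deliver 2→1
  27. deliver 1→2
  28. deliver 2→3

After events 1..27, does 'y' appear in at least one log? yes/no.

no

after 1 — timeout(2): n2:cand/b6/[-]
after 2 — deliver 2→3: n3:foll/b6/[-]
after 3 — deliver 3→2: ·
after 4 — deliver 2→0: n0:foll/b6/[-]
after 5 — deliver 0→2: n2:lead/b6/[-]
after 6 — propose(2,'q'): ·
after 7 — deliver 2→3: n3:foll/b6/[q]
after 8 — deliver 3→2: ·
after 9 — deliver 2→0: n0:foll/b6/[q]
after 10 — deliver 0→2: n2:lead/b6/[q]
after 11 — timeout(0): n0:cand/b8/[q]
after 12 — deliver 0→2: n2:foll/b8/[q]
after 13 — deliver 2→0: ·
after 14 — deliver 0→1: n1:foll/b8/[-]
after 15 — deliver 1→0: n0:lead/b8/[q]
after 16 — deliver 3→0: ·
after 17 — crash(0): n0:✗lead/b8/[q]
after 18 — deliver 2→0: ·
after 19 — timeout(3): n3:cand/b11/[q]
after 20 — propose(2,'y'): ·
after 21 — deliver 2→0: ·
after 22 — deliver 0→2: ·
after 23 — deliver 0→2: ·
after 24 — recover(0): n0:foll/b8/[q]
after 25 — propose(2,'w'): ·
after 26 — deliver 2→1: ·
after 27 — deliver 1→2: ·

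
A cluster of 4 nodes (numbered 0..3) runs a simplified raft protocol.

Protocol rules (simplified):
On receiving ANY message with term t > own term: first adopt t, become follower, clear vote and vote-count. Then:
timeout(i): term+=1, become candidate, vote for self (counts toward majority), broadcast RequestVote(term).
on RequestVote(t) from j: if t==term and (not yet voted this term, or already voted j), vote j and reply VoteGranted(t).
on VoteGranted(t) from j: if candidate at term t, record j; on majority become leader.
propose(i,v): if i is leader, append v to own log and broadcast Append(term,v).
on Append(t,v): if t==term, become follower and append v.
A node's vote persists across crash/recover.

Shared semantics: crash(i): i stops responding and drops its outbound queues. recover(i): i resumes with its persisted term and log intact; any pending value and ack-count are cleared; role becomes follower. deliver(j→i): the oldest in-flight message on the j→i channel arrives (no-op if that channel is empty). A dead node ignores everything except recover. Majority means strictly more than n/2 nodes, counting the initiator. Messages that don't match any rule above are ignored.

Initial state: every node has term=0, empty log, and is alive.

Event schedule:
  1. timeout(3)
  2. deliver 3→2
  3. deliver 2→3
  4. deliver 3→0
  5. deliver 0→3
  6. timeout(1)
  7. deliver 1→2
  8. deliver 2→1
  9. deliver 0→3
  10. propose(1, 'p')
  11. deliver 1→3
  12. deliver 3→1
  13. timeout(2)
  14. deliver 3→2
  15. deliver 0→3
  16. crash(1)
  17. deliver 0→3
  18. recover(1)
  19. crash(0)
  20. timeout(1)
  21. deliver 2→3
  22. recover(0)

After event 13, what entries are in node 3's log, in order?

empty

step 1 timeout(3): 3={cand,t=1,log=-}
step 2 deliver 3→2: 2={foll,t=1,log=-}
step 3 deliver 2→3: —
step 4 deliver 3→0: 0={foll,t=1,log=-}
step 5 deliver 0→3: 3={lead,t=1,log=-}
step 6 timeout(1): 1={cand,t=1,log=-}
step 7 deliver 1→2: —
step 8 deliver 2→1: —
step 9 deliver 0→3: —
step 10 propose(1,'p'): —
step 11 deliver 1→3: —
step 12 deliver 3→1: —
step 13 timeout(2): 2={cand,t=2,log=-}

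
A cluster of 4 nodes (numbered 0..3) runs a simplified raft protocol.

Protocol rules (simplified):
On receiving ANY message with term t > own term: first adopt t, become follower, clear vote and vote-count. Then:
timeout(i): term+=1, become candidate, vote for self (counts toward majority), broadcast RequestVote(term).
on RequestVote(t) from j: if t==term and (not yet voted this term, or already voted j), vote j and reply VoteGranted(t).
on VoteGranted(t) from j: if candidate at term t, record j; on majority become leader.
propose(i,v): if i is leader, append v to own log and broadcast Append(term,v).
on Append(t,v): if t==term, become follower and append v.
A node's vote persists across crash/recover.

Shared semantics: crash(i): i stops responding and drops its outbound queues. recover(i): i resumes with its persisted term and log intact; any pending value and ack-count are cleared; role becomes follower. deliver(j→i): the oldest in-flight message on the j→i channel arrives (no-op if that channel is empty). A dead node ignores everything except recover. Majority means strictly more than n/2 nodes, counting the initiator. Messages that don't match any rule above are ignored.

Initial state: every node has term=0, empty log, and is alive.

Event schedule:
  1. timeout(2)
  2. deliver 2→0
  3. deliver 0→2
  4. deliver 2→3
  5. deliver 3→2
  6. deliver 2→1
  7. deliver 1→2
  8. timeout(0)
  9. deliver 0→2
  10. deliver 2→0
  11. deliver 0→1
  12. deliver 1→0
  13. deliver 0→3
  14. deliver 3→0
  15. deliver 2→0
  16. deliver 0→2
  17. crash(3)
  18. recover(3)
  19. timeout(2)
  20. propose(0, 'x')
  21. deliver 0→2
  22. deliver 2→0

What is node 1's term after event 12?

2

1. timeout(2):  <2:cand t1 ->
2. deliver 2→0:  <0:foll t1 ->
3. deliver 0→2:  nop
4. deliver 2→3:  <3:foll t1 ->
5. deliver 3→2:  <2:lead t1 ->
6. deliver 2→1:  <1:foll t1 ->
7. deliver 1→2:  nop
8. timeout(0):  <0:cand t2 ->
9. deliver 0→2:  <2:foll t2 ->
10. deliver 2→0:  nop
11. deliver 0→1:  <1:foll t2 ->
12. deliver 1→0:  <0:lead t2 ->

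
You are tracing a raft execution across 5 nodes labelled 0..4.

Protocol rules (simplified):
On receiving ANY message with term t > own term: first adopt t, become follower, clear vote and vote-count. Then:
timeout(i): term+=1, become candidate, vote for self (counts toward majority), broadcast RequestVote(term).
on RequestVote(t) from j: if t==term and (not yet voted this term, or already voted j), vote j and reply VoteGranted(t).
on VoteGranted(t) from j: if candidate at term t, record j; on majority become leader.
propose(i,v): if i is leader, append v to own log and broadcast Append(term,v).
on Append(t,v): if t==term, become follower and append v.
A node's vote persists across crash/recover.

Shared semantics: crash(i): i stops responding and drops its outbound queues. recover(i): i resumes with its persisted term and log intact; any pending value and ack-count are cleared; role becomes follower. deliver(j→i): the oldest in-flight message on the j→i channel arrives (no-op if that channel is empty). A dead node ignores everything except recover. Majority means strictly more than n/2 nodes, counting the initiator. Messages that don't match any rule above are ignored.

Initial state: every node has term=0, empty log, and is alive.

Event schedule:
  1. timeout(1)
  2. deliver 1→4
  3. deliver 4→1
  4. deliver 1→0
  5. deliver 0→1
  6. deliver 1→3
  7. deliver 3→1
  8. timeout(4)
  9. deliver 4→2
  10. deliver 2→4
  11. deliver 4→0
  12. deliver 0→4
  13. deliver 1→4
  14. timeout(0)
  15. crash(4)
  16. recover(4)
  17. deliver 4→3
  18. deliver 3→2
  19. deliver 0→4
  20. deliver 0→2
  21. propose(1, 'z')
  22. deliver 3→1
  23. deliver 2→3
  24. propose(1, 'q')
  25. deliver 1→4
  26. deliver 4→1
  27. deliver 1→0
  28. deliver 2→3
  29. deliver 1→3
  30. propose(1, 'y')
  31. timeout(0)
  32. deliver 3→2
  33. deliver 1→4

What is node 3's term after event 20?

e1 timeout(1): 1[cand,t=1,-]
e2 deliver 1→4: 4[foll,t=1,-]
e3 deliver 4→1: ·
e4 deliver 1→0: 0[foll,t=1,-]
e5 deliver 0→1: 1[lead,t=1,-]
e6 deliver 1→3: 3[foll,t=1,-]
e7 deliver 3→1: ·
e8 timeout(4): 4[cand,t=2,-]
e9 deliver 4→2: 2[foll,t=2,-]
e10 deliver 2→4: ·
e11 deliver 4→0: 0[foll,t=2,-]
e12 deliver 0→4: 4[lead,t=2,-]
e13 deliver 1→4: ·
e14 timeout(0): 0[cand,t=3,-]
e15 crash(4): 4[✗lead,t=2,-]
e16 recover(4): 4[foll,t=2,-]
e17 deliver 4→3: ·
e18 deliver 3→2: ·
e19 deliver 0→4: 4[foll,t=3,-]
e20 deliver 0→2: 2[foll,t=3,-]

1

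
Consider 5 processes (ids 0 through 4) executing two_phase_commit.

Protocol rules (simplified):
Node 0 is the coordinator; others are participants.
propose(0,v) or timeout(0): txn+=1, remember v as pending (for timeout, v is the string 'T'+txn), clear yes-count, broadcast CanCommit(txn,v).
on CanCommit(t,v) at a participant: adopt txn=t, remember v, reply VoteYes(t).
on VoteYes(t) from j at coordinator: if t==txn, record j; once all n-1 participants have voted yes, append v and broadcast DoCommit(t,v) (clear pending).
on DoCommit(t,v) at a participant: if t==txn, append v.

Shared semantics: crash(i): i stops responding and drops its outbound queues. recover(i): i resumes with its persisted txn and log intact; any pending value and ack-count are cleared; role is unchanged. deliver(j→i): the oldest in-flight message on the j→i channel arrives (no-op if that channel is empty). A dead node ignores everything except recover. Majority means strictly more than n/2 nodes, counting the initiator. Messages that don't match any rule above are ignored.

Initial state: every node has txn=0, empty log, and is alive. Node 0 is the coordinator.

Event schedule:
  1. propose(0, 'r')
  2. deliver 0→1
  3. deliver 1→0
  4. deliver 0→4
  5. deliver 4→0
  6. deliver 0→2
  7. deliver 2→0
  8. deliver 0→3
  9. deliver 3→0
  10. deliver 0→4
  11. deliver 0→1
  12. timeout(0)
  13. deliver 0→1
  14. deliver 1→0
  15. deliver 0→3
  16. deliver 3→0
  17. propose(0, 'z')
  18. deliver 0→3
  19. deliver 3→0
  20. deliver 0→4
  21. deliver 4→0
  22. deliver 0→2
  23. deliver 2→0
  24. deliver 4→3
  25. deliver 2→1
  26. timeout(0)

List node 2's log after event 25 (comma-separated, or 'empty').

after 1 — propose(0,'r'): n0:coor/t1/[-]
after 2 — deliver 0→1: n1:part/t1/[-]
after 3 — deliver 1→0: ·
after 4 — deliver 0→4: n4:part/t1/[-]
after 5 — deliver 4→0: ·
after 6 — deliver 0→2: n2:part/t1/[-]
after 7 — deliver 2→0: ·
after 8 — deliver 0→3: n3:part/t1/[-]
after 9 — deliver 3→0: n0:coor/t1/[r]
after 10 — deliver 0→4: n4:part/t1/[r]
after 11 — deliver 0→1: n1:part/t1/[r]
after 12 — timeout(0): n0:coor/t2/[r]
after 13 — deliver 0→1: n1:part/t2/[r]
after 14 — deliver 1→0: ·
after 15 — deliver 0→3: n3:part/t1/[r]
after 16 — deliver 3→0: ·
after 17 — propose(0,'z'): n0:coor/t3/[r]
after 18 — deliver 0→3: n3:part/t2/[r]
after 19 — deliver 3→0: ·
after 20 — deliver 0→4: n4:part/t2/[r]
after 21 — deliver 4→0: ·
after 22 — deliver 0→2: n2:part/t1/[r]
after 23 — deliver 2→0: ·
after 24 — deliver 4→3: ·
after 25 — deliver 2→1: ·

r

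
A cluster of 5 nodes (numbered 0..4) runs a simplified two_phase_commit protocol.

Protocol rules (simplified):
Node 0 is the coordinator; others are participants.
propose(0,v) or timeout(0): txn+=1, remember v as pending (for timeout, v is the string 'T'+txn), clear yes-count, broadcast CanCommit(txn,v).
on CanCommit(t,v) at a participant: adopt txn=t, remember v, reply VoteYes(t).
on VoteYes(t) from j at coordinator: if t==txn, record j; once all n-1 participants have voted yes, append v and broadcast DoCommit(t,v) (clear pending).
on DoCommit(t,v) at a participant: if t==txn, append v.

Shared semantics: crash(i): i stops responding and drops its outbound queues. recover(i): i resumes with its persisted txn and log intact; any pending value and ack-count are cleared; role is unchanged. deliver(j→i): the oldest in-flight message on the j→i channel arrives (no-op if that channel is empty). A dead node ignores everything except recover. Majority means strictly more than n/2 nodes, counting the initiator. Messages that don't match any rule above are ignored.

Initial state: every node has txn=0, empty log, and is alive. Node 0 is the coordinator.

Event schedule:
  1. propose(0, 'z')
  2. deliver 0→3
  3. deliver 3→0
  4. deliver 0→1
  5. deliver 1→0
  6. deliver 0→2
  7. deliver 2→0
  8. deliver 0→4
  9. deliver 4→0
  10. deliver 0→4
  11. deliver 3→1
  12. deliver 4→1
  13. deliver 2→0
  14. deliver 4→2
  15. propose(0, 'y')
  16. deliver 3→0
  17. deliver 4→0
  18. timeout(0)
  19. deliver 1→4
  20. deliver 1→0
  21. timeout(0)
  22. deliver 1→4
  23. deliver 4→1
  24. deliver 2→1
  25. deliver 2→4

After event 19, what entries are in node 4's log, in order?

1. propose(0,'z'):  <0:coor t1 ->
2. deliver 0→3:  <3:part t1 ->
3. deliver 3→0:  nop
4. deliver 0→1:  <1:part t1 ->
5. deliver 1→0:  nop
6. deliver 0→2:  <2:part t1 ->
7. deliver 2→0:  nop
8. deliver 0→4:  <4:part t1 ->
9. deliver 4→0:  <0:coor t1 z>
10. deliver 0→4:  <4:part t1 z>
11. deliver 3→1:  nop
12. deliver 4→1:  nop
13. deliver 2→0:  nop
14. deliver 4→2:  nop
15. propose(0,'y'):  <0:coor t2 z>
16. deliver 3→0:  nop
17. deliver 4→0:  nop
18. timeout(0):  <0:coor t3 z>
19. deliver 1→4:  nop

z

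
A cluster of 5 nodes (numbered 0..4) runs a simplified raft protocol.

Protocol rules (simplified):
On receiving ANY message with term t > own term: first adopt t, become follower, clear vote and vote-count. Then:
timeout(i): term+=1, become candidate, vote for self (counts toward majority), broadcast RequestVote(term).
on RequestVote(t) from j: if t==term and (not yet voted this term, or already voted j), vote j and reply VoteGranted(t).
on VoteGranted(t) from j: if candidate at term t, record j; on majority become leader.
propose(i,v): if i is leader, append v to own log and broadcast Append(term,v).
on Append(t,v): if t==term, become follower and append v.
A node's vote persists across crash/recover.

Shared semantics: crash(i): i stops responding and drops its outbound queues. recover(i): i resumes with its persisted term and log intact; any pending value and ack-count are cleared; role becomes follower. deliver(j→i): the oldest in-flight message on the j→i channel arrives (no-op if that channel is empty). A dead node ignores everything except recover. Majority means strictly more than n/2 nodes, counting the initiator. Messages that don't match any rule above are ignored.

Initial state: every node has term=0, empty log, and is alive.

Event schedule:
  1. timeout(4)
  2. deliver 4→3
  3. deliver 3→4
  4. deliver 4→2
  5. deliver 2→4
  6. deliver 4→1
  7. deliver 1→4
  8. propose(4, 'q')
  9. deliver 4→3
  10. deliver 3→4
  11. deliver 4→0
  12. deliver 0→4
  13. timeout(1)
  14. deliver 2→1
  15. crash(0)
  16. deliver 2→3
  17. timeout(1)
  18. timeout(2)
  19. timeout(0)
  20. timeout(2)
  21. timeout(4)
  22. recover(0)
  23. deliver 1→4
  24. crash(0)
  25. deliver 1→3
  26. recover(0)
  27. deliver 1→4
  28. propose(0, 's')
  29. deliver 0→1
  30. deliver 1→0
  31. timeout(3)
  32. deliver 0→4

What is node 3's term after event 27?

[1] timeout(4) → N4(cand t1 [-])
[2] deliver 4→3 → N3(foll t1 [-])
[3] deliver 3→4 → ∅
[4] deliver 4→2 → N2(foll t1 [-])
[5] deliver 2→4 → N4(lead t1 [-])
[6] deliver 4→1 → N1(foll t1 [-])
[7] deliver 1→4 → ∅
[8] propose(4,'q') → N4(lead t1 [q])
[9] deliver 4→3 → N3(foll t1 [q])
[10] deliver 3→4 → ∅
[11] deliver 4→0 → N0(foll t1 [-])
[12] deliver 0→4 → ∅
[13] timeout(1) → N1(cand t2 [-])
[14] deliver 2→1 → ∅
[15] crash(0) → N0(✗foll t1 [-])
[16] deliver 2→3 → ∅
[17] timeout(1) → N1(cand t3 [-])
[18] timeout(2) → N2(cand t2 [-])
[19] timeout(0) → ∅
[20] timeout(2) → N2(cand t3 [-])
[21] timeout(4) → N4(cand t2 [q])
[22] recover(0) → N0(foll t1 [-])
[23] deliver 1→4 → ∅
[24] crash(0) → N0(✗foll t1 [-])
[25] deliver 1→3 → N3(foll t2 [q])
[26] recover(0) → N0(foll t1 [-])
[27] deliver 1→4 → N4(foll t3 [q])

2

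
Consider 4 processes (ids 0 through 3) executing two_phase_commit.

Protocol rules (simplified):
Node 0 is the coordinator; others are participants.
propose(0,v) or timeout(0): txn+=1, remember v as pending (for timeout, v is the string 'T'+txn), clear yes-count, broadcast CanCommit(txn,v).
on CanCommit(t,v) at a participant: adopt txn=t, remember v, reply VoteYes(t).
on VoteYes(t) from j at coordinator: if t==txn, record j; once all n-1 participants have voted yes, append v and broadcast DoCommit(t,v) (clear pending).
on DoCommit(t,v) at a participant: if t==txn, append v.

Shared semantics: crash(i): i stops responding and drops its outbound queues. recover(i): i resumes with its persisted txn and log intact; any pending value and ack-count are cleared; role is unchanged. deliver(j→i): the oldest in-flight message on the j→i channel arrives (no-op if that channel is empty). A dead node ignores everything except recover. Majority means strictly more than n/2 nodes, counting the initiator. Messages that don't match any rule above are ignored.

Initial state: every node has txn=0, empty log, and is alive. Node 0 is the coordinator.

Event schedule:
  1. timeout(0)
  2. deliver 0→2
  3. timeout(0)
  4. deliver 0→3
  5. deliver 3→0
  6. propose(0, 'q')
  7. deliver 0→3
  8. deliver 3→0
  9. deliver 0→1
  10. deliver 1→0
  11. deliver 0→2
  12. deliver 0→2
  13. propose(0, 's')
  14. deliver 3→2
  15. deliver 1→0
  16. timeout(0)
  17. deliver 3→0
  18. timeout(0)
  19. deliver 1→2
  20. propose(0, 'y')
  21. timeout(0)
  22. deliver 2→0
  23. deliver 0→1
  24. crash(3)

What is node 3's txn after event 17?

after 1 — timeout(0): n0:coor/t1/[-]
after 2 — deliver 0→2: n2:part/t1/[-]
after 3 — timeout(0): n0:coor/t2/[-]
after 4 — deliver 0→3: n3:part/t1/[-]
after 5 — deliver 3→0: ·
after 6 — propose(0,'q'): n0:coor/t3/[-]
after 7 — deliver 0→3: n3:part/t2/[-]
after 8 — deliver 3→0: ·
after 9 — deliver 0→1: n1:part/t1/[-]
after 10 — deliver 1→0: ·
after 11 — deliver 0→2: n2:part/t2/[-]
after 12 — deliver 0→2: n2:part/t3/[-]
after 13 — propose(0,'s'): n0:coor/t4/[-]
after 14 — deliver 3→2: ·
after 15 — deliver 1→0: ·
after 16 — timeout(0): n0:coor/t5/[-]
after 17 — deliver 3→0: ·

2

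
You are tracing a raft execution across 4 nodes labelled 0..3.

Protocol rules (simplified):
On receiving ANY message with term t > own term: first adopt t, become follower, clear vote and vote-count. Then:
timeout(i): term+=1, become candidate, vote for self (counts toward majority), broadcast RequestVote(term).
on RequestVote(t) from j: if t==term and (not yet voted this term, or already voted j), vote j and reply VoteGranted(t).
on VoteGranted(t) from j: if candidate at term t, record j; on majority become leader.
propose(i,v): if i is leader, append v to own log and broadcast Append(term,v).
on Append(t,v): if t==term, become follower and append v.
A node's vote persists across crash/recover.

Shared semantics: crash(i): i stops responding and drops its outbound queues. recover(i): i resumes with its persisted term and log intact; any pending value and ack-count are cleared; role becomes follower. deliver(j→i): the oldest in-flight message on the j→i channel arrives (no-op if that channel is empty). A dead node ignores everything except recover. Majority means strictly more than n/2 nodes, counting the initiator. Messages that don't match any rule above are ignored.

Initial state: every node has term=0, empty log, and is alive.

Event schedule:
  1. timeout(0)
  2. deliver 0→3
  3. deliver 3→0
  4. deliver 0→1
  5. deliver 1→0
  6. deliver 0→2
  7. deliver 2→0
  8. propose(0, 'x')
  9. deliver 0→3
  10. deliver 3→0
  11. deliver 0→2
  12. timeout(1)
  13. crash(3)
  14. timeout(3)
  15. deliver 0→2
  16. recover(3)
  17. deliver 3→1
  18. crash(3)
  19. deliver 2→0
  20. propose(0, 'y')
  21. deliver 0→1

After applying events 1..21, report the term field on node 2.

1

1. timeout(0):  <0:cand t1 ->
2. deliver 0→3:  <3:foll t1 ->
3. deliver 3→0:  nop
4. deliver 0→1:  <1:foll t1 ->
5. deliver 1→0:  <0:lead t1 ->
6. deliver 0→2:  <2:foll t1 ->
7. deliver 2→0:  nop
8. propose(0,'x'):  <0:lead t1 x>
9. deliver 0→3:  <3:foll t1 x>
10. deliver 3→0:  nop
11. deliver 0→2:  <2:foll t1 x>
12. timeout(1):  <1:cand t2 ->
13. crash(3):  <3:✗foll t1 x>
14. timeout(3):  nop
15. deliver 0→2:  nop
16. recover(3):  <3:foll t1 x>
17. deliver 3→1:  nop
18. crash(3):  <3:✗foll t1 x>
19. deliver 2→0:  nop
20. propose(0,'y'):  <0:lead t1 x,y>
21. deliver 0→1:  nop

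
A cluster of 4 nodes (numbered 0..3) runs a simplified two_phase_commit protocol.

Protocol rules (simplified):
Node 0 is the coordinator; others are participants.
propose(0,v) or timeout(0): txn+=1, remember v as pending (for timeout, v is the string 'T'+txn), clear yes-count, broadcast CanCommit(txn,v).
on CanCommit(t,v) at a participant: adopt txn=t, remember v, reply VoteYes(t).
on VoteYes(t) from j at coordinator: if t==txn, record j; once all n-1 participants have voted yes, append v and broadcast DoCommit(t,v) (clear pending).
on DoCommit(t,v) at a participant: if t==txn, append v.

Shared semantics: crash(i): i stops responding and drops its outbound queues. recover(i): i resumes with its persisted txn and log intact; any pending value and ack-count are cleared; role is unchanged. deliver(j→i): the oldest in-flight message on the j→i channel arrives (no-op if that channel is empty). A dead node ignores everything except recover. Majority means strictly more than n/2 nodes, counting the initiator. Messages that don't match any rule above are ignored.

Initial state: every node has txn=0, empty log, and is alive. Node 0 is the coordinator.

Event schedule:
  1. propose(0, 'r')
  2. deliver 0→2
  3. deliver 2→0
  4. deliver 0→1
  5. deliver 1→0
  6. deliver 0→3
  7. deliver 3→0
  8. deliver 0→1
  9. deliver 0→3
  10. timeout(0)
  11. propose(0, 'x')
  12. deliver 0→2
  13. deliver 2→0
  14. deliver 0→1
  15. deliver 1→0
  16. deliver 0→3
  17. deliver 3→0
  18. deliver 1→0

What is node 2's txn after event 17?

1

[1] propose(0,'r') → N0(coor t1 [-])
[2] deliver 0→2 → N2(part t1 [-])
[3] deliver 2→0 → ∅
[4] deliver 0→1 → N1(part t1 [-])
[5] deliver 1→0 → ∅
[6] deliver 0→3 → N3(part t1 [-])
[7] deliver 3→0 → N0(coor t1 [r])
[8] deliver 0→1 → N1(part t1 [r])
[9] deliver 0→3 → N3(part t1 [r])
[10] timeout(0) → N0(coor t2 [r])
[11] propose(0,'x') → N0(coor t3 [r])
[12] deliver 0→2 → N2(part t1 [r])
[13] deliver 2→0 → ∅
[14] deliver 0→1 → N1(part t2 [r])
[15] deliver 1→0 → ∅
[16] deliver 0→3 → N3(part t2 [r])
[17] deliver 3→0 → ∅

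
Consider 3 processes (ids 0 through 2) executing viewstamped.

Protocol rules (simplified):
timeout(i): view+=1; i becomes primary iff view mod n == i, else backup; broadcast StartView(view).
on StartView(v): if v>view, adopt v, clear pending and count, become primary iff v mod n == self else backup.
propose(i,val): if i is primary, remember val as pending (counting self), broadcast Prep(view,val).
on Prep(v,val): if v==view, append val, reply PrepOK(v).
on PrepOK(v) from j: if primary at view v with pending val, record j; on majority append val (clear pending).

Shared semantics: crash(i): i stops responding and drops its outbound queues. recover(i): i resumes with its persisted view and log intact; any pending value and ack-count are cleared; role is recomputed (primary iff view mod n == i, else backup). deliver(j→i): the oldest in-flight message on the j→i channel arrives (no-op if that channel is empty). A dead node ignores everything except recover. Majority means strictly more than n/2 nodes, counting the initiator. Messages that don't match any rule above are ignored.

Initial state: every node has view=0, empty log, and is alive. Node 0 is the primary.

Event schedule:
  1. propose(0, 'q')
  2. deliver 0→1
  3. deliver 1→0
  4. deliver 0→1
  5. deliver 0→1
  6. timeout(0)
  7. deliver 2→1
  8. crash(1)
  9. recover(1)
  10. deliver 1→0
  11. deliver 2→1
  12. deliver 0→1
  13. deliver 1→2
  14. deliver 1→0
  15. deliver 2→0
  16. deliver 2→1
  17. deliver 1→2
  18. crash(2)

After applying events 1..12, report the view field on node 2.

0

step 1 propose(0,'q'): —
step 2 deliver 0→1: 1={back,v=0,log=q}
step 3 deliver 1→0: 0={prim,v=0,log=q}
step 4 deliver 0→1: —
step 5 deliver 0→1: —
step 6 timeout(0): 0={back,v=1,log=q}
step 7 deliver 2→1: —
step 8 crash(1): 1={✗back,v=0,log=q}
step 9 recover(1): 1={back,v=0,log=q}
step 10 deliver 1→0: —
step 11 deliver 2→1: —
step 12 deliver 0→1: 1={prim,v=1,log=q}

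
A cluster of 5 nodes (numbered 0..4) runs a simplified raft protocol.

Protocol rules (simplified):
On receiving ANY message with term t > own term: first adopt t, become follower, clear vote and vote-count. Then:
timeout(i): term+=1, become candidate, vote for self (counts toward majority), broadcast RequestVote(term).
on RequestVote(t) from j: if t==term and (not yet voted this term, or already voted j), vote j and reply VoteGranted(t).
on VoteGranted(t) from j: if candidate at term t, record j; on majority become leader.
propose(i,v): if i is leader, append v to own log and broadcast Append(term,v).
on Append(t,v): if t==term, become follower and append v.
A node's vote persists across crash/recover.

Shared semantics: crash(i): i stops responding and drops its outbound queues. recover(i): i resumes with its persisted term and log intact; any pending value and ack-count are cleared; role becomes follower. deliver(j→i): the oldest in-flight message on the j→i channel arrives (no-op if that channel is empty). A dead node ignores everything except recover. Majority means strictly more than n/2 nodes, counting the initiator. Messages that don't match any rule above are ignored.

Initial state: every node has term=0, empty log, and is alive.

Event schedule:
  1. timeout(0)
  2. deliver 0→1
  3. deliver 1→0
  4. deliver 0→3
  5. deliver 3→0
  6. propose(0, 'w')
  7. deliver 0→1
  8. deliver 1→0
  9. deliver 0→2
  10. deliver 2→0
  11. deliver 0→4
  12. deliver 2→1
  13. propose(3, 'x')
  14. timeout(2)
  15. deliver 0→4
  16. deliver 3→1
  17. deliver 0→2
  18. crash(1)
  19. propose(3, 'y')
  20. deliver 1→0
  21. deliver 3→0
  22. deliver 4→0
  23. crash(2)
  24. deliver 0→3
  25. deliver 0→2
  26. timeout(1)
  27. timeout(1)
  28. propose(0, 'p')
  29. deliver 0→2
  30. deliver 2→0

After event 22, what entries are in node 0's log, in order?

1. timeout(0):  <0:cand t1 ->
2. deliver 0→1:  <1:foll t1 ->
3. deliver 1→0:  nop
4. deliver 0→3:  <3:foll t1 ->
5. deliver 3→0:  <0:lead t1 ->
6. propose(0,'w'):  <0:lead t1 w>
7. deliver 0→1:  <1:foll t1 w>
8. deliver 1→0:  nop
9. deliver 0→2:  <2:foll t1 ->
10. deliver 2→0:  nop
11. deliver 0→4:  <4:foll t1 ->
12. deliver 2→1:  nop
13. propose(3,'x'):  nop
14. timeout(2):  <2:cand t2 ->
15. deliver 0→4:  <4:foll t1 w>
16. deliver 3→1:  nop
17. deliver 0→2:  nop
18. crash(1):  <1:✗foll t1 w>
19. propose(3,'y'):  nop
20. deliver 1→0:  nop
21. deliver 3→0:  nop
22. deliver 4→0:  nop

w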